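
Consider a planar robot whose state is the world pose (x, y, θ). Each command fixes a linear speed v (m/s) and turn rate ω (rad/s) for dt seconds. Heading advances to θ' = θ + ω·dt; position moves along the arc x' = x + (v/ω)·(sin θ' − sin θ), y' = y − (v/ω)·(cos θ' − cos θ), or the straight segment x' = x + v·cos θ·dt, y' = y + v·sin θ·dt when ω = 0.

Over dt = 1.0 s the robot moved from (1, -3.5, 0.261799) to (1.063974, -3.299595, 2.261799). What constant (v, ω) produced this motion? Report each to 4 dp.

v = 0.2500, ω = 2.0000

Δθ = 2.261799 − 0.261799 = 2.000000
ω = Δθ/dt = 2.000000/1.0 = 2.0000
R = −Δy/(cos θ' − cos θ) = 0.1250
v = R·ω = 0.1250·2.0000 = 0.2500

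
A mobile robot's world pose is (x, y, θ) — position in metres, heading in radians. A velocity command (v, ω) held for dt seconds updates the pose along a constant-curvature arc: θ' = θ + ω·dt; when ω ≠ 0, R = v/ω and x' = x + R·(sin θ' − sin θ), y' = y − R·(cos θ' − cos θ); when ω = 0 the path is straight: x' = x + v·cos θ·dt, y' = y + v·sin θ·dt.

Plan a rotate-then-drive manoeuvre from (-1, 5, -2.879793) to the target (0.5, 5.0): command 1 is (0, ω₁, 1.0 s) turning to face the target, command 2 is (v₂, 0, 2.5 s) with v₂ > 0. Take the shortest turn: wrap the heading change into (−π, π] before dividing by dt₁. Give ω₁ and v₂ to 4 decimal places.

ω₁ = 2.8798, v₂ = 0.6000

heading to target = atan2(5−5, 0.5−-1) = 0.0000
Δθ = wrap(0.0000 − -2.8798) = 2.8798; ω₁ = Δθ/dt₁ = 2.8798
distance = √((0.5−-1)² + (5−5)²) = 1.5000; v₂ = distance/dt₂ = 0.6000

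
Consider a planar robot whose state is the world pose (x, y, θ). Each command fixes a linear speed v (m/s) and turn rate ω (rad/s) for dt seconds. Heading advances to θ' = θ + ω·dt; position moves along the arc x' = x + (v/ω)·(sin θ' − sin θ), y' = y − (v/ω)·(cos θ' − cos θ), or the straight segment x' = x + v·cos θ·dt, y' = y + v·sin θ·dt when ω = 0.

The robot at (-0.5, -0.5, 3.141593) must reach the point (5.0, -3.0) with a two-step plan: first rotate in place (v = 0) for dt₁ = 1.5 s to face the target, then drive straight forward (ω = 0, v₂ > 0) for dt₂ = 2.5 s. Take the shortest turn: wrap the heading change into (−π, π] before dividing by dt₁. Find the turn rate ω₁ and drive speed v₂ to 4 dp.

heading to target = atan2(-3−-0.5, 5−-0.5) = -0.4266
Δθ = wrap(-0.4266 − 3.1416) = 2.7150; ω₁ = Δθ/dt₁ = 1.8100
distance = √((5−-0.5)² + (-3−-0.5)²) = 6.0415; v₂ = distance/dt₂ = 2.4166

ω₁ = 1.8100, v₂ = 2.4166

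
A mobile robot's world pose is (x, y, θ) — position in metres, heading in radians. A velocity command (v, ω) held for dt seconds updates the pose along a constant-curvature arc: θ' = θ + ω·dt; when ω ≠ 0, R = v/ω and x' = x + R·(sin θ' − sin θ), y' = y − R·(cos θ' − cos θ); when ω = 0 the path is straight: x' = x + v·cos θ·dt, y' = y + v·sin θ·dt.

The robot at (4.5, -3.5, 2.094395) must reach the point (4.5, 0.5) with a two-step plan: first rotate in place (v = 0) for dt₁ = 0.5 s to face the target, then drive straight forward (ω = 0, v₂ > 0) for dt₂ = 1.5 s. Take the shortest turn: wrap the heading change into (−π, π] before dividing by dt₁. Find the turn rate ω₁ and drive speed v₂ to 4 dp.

ω₁ = -1.0472, v₂ = 2.6667

heading to target = atan2(0.5−-3.5, 4.5−4.5) = 1.5708
Δθ = wrap(1.5708 − 2.0944) = -0.5236; ω₁ = Δθ/dt₁ = -1.0472
distance = √((4.5−4.5)² + (0.5−-3.5)²) = 4.0000; v₂ = distance/dt₂ = 2.6667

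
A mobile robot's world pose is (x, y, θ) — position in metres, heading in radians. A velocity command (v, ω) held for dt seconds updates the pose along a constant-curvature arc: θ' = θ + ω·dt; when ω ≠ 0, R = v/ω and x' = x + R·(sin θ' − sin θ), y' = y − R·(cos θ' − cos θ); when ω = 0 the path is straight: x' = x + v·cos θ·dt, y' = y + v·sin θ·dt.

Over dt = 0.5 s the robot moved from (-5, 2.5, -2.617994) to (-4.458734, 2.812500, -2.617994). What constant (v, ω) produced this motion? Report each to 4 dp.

v = -1.2500, ω = 0.0000

Δθ = -2.617994 − -2.617994 = 0.000000
ω = Δθ/dt = 0.000000/0.5 = 0.0000
ω = 0 → v = (Δx·cos θ + Δy·sin θ)/dt = -1.2500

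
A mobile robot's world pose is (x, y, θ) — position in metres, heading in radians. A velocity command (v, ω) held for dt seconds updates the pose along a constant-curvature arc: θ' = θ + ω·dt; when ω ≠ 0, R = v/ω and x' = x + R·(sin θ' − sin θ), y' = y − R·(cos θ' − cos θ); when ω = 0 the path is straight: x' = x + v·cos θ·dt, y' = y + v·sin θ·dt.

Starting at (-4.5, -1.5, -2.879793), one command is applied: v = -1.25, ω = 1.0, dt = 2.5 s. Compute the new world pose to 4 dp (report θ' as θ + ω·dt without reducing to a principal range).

(-4.3601, 0.8683, -0.3798)

θ' = -2.8798 + 1.0·2.5 = -0.3798
R = v/ω = -1.25/1.0 = -1.2500
x' = -4.5 + -1.2500·(sin -0.3798 − sin -2.8798) = -4.3601
y' = -1.5 − -1.2500·(cos -0.3798 − cos -2.8798) = 0.8683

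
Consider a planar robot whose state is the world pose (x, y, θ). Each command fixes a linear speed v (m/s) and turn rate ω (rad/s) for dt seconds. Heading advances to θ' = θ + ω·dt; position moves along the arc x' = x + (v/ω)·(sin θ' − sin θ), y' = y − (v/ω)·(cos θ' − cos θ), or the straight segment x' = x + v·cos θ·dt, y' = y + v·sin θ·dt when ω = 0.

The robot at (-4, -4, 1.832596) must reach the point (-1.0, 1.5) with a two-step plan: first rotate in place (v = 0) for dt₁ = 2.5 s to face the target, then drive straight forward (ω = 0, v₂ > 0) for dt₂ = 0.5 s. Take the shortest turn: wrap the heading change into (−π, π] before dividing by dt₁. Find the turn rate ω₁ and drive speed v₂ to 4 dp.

ω₁ = -0.3045, v₂ = 12.5300

heading to target = atan2(1.5−-4, -1−-4) = 1.0714
Δθ = wrap(1.0714 − 1.8326) = -0.7611; ω₁ = Δθ/dt₁ = -0.3045
distance = √((-1−-4)² + (1.5−-4)²) = 6.2650; v₂ = distance/dt₂ = 12.5300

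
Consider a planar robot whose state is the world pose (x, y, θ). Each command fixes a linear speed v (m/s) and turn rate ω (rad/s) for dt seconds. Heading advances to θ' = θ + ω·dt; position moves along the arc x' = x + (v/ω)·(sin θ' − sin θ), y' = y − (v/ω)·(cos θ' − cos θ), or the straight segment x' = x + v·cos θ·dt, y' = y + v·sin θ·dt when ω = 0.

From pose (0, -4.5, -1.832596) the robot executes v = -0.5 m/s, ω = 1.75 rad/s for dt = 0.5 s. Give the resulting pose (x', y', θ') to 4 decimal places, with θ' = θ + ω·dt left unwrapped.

(-0.0423, -4.2616, -0.9576)

θ' = -1.8326 + 1.75·0.5 = -0.9576
R = v/ω = -0.5/1.75 = -0.2857
x' = 0 + -0.2857·(sin -0.9576 − sin -1.8326) = -0.0423
y' = -4.5 − -0.2857·(cos -0.9576 − cos -1.8326) = -4.2616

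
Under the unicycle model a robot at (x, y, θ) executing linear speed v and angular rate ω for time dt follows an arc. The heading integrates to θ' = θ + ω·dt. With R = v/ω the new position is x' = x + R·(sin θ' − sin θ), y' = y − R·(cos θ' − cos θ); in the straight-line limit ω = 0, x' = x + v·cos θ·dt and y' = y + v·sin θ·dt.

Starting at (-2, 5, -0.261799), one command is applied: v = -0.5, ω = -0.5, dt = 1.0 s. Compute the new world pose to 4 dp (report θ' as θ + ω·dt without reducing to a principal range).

(-2.4314, 5.2423, -0.7618)

θ' = -0.2618 + -0.5·1.0 = -0.7618
R = v/ω = -0.5/-0.5 = 1.0000
x' = -2 + 1.0000·(sin -0.7618 − sin -0.2618) = -2.4314
y' = 5 − 1.0000·(cos -0.7618 − cos -0.2618) = 5.2423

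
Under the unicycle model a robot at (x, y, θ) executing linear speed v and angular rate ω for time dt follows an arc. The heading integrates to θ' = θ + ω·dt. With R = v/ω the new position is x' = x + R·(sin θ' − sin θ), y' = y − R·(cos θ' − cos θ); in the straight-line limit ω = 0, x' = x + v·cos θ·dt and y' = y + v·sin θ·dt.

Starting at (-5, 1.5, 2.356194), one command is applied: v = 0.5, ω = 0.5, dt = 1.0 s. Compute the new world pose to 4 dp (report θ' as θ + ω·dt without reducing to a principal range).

θ' = 2.3562 + 0.5·1.0 = 2.8562
R = v/ω = 0.5/0.5 = 1.0000
x' = -5 + 1.0000·(sin 2.8562 − sin 2.3562) = -5.4256
y' = 1.5 − 1.0000·(cos 2.8562 − cos 2.3562) = 1.7524

(-5.4256, 1.7524, 2.8562)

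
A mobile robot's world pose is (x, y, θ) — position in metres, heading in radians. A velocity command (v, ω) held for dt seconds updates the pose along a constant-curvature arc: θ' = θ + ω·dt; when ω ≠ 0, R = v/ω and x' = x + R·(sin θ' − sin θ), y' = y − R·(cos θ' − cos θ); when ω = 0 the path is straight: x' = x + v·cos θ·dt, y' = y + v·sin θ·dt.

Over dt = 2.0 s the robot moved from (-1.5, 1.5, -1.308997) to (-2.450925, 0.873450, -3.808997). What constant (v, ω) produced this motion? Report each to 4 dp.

Δθ = -3.808997 − -1.308997 = -2.500000
ω = Δθ/dt = -2.500000/2.0 = -1.2500
R = Δx/(sin θ' − sin θ) = -0.6000
v = R·ω = -0.6000·-1.2500 = 0.7500

v = 0.7500, ω = -1.2500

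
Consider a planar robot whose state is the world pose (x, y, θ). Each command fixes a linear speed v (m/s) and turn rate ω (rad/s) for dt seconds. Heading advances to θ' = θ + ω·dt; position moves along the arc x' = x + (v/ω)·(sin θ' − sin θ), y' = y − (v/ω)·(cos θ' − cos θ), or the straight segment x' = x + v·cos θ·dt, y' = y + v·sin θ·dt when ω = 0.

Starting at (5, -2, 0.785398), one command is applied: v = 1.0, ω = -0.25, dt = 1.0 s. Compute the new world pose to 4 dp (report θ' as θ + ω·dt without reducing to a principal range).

θ' = 0.7854 + -0.25·1.0 = 0.5354
R = v/ω = 1.0/-0.25 = -4.0000
x' = 5 + -4.0000·(sin 0.5354 − sin 0.7854) = 5.7877
y' = -2 − -4.0000·(cos 0.5354 − cos 0.7854) = -1.3882

(5.7877, -1.3882, 0.5354)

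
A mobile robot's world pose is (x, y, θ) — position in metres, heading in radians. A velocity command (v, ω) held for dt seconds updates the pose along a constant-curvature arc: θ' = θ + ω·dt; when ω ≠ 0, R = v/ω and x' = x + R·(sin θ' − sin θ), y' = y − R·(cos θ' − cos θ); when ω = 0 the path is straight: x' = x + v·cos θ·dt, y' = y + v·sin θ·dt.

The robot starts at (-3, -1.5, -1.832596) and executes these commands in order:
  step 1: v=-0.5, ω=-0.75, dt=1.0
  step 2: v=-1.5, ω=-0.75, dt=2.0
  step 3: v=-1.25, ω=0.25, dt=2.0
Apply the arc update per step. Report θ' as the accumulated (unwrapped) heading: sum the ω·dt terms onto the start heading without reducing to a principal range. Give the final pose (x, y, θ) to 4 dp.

step 1: θ'=-2.5826 (R=0.6667) → pose (-2.7096, -1.1074, -2.5826)
step 2: θ'=-4.0826 (R=2.0000) → pose (-0.0326, -1.6250, -4.0826)
step 3: θ'=-3.5826 (R=-5.0000) → pose (1.8739, -3.2017, -3.5826)

(1.8739, -3.2017, -3.5826)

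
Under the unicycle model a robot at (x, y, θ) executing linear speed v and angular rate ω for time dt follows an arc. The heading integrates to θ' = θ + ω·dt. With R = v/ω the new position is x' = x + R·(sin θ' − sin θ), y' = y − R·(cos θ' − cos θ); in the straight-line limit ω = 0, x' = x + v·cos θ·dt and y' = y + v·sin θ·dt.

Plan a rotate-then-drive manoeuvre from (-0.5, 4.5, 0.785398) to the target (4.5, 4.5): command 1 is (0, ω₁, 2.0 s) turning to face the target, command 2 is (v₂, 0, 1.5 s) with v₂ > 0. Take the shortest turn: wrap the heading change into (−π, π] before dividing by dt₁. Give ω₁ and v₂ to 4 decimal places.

ω₁ = -0.3927, v₂ = 3.3333

heading to target = atan2(4.5−4.5, 4.5−-0.5) = 0.0000
Δθ = wrap(0.0000 − 0.7854) = -0.7854; ω₁ = Δθ/dt₁ = -0.3927
distance = √((4.5−-0.5)² + (4.5−4.5)²) = 5.0000; v₂ = distance/dt₂ = 3.3333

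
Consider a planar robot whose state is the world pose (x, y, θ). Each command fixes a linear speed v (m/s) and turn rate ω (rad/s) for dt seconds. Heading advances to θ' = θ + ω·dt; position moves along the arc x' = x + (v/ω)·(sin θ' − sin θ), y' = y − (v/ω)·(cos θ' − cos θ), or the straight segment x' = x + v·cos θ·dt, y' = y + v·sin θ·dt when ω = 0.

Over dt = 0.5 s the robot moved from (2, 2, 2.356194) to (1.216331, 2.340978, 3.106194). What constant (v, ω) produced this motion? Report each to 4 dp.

v = 1.7500, ω = 1.5000

Δθ = 3.106194 − 2.356194 = 0.750000
ω = Δθ/dt = 0.750000/0.5 = 1.5000
R = Δx/(sin θ' − sin θ) = 1.1667
v = R·ω = 1.1667·1.5000 = 1.7500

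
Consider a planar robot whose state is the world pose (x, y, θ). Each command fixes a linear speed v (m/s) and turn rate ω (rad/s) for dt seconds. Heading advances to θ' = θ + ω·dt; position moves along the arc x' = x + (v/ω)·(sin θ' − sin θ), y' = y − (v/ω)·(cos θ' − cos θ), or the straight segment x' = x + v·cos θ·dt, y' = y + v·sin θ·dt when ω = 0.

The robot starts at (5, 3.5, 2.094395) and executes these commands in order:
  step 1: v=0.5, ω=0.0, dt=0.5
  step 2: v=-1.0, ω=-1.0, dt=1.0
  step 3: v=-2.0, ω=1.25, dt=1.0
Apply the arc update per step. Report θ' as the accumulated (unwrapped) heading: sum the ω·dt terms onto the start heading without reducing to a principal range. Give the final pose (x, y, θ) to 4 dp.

(5.1748, 0.9062, 2.3444)

step 1: θ'=2.0944 (straight) → pose (4.8750, 3.7165, 2.0944)
step 2: θ'=1.0944 (R=1.0000) → pose (4.8976, 2.7579, 1.0944)
step 3: θ'=2.3444 (R=-1.6000) → pose (5.1748, 0.9062, 2.3444)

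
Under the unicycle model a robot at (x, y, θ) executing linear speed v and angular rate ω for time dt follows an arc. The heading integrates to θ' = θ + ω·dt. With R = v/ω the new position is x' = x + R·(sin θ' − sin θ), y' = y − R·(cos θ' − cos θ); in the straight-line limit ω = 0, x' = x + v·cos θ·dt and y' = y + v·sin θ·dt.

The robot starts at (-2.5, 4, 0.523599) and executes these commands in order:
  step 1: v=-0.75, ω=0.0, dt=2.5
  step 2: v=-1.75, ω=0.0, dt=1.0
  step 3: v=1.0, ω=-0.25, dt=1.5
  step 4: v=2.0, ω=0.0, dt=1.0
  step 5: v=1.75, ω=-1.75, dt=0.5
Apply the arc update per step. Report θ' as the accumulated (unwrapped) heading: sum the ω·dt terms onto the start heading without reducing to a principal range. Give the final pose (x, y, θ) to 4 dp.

(-1.4414, 2.7340, -0.7264)

step 1: θ'=0.5236 (straight) → pose (-4.1238, 3.0625, 0.5236)
step 2: θ'=0.5236 (straight) → pose (-5.6393, 2.1875, 0.5236)
step 3: θ'=0.1486 (R=-4.0000) → pose (-4.2316, 2.6793, 0.1486)
step 4: θ'=0.1486 (straight) → pose (-2.2536, 2.9754, 0.1486)
step 5: θ'=-0.7264 (R=-1.0000) → pose (-1.4414, 2.7340, -0.7264)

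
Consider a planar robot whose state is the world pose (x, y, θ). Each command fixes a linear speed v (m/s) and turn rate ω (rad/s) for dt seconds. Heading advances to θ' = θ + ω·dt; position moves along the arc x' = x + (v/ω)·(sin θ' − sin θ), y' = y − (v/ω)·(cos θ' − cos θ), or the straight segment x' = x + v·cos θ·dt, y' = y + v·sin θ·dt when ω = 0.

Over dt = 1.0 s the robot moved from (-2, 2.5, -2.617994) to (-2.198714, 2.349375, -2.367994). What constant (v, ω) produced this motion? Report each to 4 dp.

v = 0.2500, ω = 0.2500

Δθ = -2.367994 − -2.617994 = 0.250000
ω = Δθ/dt = 0.250000/1.0 = 0.2500
R = Δx/(sin θ' − sin θ) = 1.0000
v = R·ω = 1.0000·0.2500 = 0.2500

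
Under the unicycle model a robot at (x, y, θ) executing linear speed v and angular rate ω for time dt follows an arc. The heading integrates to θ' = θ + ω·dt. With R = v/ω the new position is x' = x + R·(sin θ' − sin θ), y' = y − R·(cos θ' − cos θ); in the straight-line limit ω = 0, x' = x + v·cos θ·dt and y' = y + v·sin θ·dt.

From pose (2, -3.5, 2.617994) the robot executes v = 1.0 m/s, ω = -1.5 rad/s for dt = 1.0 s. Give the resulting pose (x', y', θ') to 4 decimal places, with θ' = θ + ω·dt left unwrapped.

(1.7339, -2.6310, 1.1180)

θ' = 2.6180 + -1.5·1.0 = 1.1180
R = v/ω = 1.0/-1.5 = -0.6667
x' = 2 + -0.6667·(sin 1.1180 − sin 2.6180) = 1.7339
y' = -3.5 − -0.6667·(cos 1.1180 − cos 2.6180) = -2.6310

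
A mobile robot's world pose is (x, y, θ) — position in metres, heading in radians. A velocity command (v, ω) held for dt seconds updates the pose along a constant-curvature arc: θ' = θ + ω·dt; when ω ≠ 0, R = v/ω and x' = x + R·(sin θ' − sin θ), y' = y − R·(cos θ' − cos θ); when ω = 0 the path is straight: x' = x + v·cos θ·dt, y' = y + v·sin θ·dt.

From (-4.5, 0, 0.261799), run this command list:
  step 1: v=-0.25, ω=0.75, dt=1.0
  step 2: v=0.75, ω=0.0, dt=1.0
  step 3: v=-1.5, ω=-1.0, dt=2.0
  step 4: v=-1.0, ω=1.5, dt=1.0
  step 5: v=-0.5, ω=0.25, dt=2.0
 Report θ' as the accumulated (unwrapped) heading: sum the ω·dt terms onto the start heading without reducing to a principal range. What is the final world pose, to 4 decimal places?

(-8.4221, -0.0077, 1.0118)

step 1: θ'=1.0118 (R=-0.3333) → pose (-4.6963, -0.1452, 1.0118)
step 2: θ'=1.0118 (straight) → pose (-4.2986, 0.4906, 1.0118)
step 3: θ'=-0.9882 (R=1.5000) → pose (-6.8228, 0.4609, -0.9882)
step 4: θ'=0.5118 (R=-0.6667) → pose (-7.7060, 0.6753, 0.5118)
step 5: θ'=1.0118 (R=-2.0000) → pose (-8.4221, -0.0077, 1.0118)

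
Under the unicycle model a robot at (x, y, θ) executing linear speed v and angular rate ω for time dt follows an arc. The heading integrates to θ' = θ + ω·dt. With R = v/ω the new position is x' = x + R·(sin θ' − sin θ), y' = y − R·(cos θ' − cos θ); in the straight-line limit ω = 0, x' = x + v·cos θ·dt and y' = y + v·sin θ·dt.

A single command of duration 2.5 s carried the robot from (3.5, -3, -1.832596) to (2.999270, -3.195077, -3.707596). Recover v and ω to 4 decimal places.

v = 0.2500, ω = -0.7500

Δθ = -3.707596 − -1.832596 = -1.875000
ω = Δθ/dt = -1.875000/2.5 = -0.7500
R = Δx/(sin θ' − sin θ) = -0.3333
v = R·ω = -0.3333·-0.7500 = 0.2500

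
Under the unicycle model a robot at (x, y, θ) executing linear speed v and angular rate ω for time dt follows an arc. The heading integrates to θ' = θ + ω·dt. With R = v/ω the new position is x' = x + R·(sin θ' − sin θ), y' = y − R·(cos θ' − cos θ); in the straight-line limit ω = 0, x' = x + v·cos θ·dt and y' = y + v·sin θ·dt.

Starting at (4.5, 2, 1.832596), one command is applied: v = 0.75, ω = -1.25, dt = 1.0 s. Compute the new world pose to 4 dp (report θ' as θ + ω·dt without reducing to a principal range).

θ' = 1.8326 + -1.25·1.0 = 0.5826
R = v/ω = 0.75/-1.25 = -0.6000
x' = 4.5 + -0.6000·(sin 0.5826 − sin 1.8326) = 4.7494
y' = 2 − -0.6000·(cos 0.5826 − cos 1.8326) = 2.6563

(4.7494, 2.6563, 0.5826)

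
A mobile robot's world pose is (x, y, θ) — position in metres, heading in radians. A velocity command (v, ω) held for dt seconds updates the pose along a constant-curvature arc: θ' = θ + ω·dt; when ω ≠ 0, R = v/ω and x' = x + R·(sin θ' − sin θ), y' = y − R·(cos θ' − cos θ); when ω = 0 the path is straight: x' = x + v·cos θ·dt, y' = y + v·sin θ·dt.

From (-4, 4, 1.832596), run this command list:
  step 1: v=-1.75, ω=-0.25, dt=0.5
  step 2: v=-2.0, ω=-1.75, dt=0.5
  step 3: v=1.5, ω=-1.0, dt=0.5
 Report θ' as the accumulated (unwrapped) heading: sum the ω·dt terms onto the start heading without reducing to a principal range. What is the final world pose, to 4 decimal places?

(-3.4939, 2.6263, 0.3326)

step 1: θ'=1.7076 (R=7.0000) → pose (-3.8269, 3.1429, 1.7076)
step 2: θ'=0.8326 (R=1.1429) → pose (-4.1137, 2.2179, 0.8326)
step 3: θ'=0.3326 (R=-1.5000) → pose (-3.4939, 2.6263, 0.3326)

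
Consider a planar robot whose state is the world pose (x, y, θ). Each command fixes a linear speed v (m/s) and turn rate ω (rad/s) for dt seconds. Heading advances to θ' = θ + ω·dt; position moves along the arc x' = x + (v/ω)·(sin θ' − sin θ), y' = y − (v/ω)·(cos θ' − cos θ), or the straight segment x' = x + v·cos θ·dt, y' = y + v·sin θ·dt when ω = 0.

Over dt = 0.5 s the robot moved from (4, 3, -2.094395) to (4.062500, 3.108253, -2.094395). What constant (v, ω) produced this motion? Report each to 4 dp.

Δθ = -2.094395 − -2.094395 = 0.000000
ω = Δθ/dt = 0.000000/0.5 = 0.0000
ω = 0 → v = (Δx·cos θ + Δy·sin θ)/dt = -0.2500

v = -0.2500, ω = 0.0000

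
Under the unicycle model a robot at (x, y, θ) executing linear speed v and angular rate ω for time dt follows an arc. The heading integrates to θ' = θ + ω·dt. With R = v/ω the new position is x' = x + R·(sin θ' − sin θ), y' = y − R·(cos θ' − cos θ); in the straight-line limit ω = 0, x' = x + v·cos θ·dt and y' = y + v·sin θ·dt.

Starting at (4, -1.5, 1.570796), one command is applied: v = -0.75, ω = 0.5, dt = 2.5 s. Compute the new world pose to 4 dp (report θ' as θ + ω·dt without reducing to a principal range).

θ' = 1.5708 + 0.5·2.5 = 2.8208
R = v/ω = -0.75/0.5 = -1.5000
x' = 4 + -1.5000·(sin 2.8208 − sin 1.5708) = 5.0270
y' = -1.5 − -1.5000·(cos 2.8208 − cos 1.5708) = -2.9235

(5.0270, -2.9235, 2.8208)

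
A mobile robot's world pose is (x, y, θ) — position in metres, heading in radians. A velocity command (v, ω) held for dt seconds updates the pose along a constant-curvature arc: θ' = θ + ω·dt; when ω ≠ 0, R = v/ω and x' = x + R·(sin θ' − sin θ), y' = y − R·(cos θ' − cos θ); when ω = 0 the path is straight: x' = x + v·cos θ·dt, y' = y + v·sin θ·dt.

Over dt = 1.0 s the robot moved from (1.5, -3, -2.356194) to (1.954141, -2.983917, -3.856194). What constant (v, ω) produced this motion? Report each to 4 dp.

v = -0.5000, ω = -1.5000

Δθ = -3.856194 − -2.356194 = -1.500000
ω = Δθ/dt = -1.500000/1.0 = -1.5000
R = Δx/(sin θ' − sin θ) = 0.3333
v = R·ω = 0.3333·-1.5000 = -0.5000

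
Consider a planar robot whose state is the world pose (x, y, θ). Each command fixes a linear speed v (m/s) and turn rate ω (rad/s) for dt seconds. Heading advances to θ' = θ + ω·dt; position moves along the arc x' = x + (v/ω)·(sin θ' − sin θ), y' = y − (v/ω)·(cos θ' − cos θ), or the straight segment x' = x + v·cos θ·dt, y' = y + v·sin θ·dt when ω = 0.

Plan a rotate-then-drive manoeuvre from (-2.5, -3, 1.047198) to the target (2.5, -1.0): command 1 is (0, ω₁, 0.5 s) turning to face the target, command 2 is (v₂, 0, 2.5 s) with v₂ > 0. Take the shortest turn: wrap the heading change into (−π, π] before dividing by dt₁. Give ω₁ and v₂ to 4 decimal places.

heading to target = atan2(-1−-3, 2.5−-2.5) = 0.3805
Δθ = wrap(0.3805 − 1.0472) = -0.6667; ω₁ = Δθ/dt₁ = -1.3334
distance = √((2.5−-2.5)² + (-1−-3)²) = 5.3852; v₂ = distance/dt₂ = 2.1541

ω₁ = -1.3334, v₂ = 2.1541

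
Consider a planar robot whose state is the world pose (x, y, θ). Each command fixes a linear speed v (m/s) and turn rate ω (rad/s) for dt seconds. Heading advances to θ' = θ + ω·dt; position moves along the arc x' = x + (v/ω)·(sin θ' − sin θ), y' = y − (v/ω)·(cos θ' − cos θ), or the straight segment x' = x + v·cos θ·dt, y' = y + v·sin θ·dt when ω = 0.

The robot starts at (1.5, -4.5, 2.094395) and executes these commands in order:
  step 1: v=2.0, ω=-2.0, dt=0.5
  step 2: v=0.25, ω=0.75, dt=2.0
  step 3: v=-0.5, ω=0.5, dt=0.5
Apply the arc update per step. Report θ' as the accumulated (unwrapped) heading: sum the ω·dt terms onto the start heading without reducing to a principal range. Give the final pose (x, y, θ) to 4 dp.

step 1: θ'=1.0944 (R=-1.0000) → pose (1.4774, -3.5414, 1.0944)
step 2: θ'=2.5944 (R=0.3333) → pose (1.3546, -3.1039, 2.5944)
step 3: θ'=2.8444 (R=-1.0000) → pose (1.5820, -3.2061, 2.8444)

(1.5820, -3.2061, 2.8444)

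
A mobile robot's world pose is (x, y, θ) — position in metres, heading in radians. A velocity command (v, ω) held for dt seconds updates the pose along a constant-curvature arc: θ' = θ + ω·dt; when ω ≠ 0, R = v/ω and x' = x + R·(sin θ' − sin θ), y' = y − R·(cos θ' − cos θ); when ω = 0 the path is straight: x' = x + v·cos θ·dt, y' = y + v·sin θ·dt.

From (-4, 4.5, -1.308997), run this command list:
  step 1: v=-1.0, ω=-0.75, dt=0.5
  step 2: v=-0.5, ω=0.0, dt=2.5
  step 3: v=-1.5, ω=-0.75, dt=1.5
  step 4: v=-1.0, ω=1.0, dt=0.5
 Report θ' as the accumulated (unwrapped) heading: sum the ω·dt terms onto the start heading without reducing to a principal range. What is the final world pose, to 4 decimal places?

(-2.1483, 8.1744, -2.3090)

step 1: θ'=-1.6840 (R=1.3333) → pose (-4.0369, 4.9957, -1.6840)
step 2: θ'=-1.6840 (straight) → pose (-3.8957, 6.2377, -1.6840)
step 3: θ'=-2.8090 (R=2.0000) → pose (-2.5615, 7.9022, -2.8090)
step 4: θ'=-2.3090 (R=-1.0000) → pose (-2.1483, 8.1744, -2.3090)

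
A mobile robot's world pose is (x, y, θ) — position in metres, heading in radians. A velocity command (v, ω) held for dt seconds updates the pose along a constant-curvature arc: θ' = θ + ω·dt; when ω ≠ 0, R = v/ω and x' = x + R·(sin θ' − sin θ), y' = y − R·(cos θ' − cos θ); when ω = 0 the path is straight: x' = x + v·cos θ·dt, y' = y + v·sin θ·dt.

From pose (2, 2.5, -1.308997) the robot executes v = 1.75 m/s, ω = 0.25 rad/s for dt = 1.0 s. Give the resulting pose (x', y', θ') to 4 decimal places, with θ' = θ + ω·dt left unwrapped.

θ' = -1.3090 + 0.25·1.0 = -1.0590
R = v/ω = 1.75/0.25 = 7.0000
x' = 2 + 7.0000·(sin -1.0590 − sin -1.3090) = 2.6584
y' = 2.5 − 7.0000·(cos -1.0590 − cos -1.3090) = 0.8835

(2.6584, 0.8835, -1.0590)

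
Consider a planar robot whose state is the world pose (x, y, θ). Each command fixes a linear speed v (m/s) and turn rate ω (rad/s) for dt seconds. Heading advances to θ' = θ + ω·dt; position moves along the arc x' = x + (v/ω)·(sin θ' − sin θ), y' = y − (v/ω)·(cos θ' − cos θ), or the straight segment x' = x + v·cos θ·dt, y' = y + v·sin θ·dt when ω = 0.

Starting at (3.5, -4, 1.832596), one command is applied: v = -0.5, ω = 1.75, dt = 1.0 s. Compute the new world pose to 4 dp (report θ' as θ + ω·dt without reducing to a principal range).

(3.8979, -4.1844, 3.5826)

θ' = 1.8326 + 1.75·1.0 = 3.5826
R = v/ω = -0.5/1.75 = -0.2857
x' = 3.5 + -0.2857·(sin 3.5826 − sin 1.8326) = 3.8979
y' = -4 − -0.2857·(cos 3.5826 − cos 1.8326) = -4.1844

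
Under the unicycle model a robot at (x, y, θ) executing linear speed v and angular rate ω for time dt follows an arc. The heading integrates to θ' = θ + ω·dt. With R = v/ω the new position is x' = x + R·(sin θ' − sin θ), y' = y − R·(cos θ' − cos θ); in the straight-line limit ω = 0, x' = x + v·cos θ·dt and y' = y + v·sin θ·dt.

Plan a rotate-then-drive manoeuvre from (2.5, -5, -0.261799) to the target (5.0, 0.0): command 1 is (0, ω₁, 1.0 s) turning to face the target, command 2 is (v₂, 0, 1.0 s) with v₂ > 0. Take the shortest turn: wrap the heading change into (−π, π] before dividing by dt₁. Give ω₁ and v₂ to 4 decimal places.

ω₁ = 1.3689, v₂ = 5.5902

heading to target = atan2(0−-5, 5−2.5) = 1.1071
Δθ = wrap(1.1071 − -0.2618) = 1.3689; ω₁ = Δθ/dt₁ = 1.3689
distance = √((5−2.5)² + (0−-5)²) = 5.5902; v₂ = distance/dt₂ = 5.5902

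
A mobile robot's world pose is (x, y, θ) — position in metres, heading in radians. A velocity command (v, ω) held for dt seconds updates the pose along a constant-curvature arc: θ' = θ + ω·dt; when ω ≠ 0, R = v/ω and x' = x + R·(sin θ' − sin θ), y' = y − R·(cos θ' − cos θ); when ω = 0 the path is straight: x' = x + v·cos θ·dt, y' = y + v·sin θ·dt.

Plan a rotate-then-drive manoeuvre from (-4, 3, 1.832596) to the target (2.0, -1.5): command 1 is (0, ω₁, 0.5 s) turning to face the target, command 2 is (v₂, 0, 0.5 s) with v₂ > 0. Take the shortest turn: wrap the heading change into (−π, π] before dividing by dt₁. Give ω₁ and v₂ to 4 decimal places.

heading to target = atan2(-1.5−3, 2−-4) = -0.6435
Δθ = wrap(-0.6435 − 1.8326) = -2.4761; ω₁ = Δθ/dt₁ = -4.9522
distance = √((2−-4)² + (-1.5−3)²) = 7.5000; v₂ = distance/dt₂ = 15.0000

ω₁ = -4.9522, v₂ = 15.0000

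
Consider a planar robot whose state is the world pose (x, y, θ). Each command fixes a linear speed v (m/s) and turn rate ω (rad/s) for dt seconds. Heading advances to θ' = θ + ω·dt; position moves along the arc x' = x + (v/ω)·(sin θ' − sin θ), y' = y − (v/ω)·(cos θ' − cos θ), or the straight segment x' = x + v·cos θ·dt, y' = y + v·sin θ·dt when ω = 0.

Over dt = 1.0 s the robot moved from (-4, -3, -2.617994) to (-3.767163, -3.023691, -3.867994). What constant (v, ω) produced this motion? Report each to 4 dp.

v = -0.2500, ω = -1.2500

Δθ = -3.867994 − -2.617994 = -1.250000
ω = Δθ/dt = -1.250000/1.0 = -1.2500
R = Δx/(sin θ' − sin θ) = 0.2000
v = R·ω = 0.2000·-1.2500 = -0.2500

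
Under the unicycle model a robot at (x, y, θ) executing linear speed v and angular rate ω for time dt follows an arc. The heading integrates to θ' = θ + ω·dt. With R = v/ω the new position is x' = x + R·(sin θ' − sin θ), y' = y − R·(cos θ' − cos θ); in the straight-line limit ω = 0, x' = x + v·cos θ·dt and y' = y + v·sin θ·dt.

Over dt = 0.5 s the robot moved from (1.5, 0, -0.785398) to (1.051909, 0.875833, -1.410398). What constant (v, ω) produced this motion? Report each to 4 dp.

v = -2.0000, ω = -1.2500

Δθ = -1.410398 − -0.785398 = -0.625000
ω = Δθ/dt = -0.625000/0.5 = -1.2500
R = −Δy/(cos θ' − cos θ) = 1.6000
v = R·ω = 1.6000·-1.2500 = -2.0000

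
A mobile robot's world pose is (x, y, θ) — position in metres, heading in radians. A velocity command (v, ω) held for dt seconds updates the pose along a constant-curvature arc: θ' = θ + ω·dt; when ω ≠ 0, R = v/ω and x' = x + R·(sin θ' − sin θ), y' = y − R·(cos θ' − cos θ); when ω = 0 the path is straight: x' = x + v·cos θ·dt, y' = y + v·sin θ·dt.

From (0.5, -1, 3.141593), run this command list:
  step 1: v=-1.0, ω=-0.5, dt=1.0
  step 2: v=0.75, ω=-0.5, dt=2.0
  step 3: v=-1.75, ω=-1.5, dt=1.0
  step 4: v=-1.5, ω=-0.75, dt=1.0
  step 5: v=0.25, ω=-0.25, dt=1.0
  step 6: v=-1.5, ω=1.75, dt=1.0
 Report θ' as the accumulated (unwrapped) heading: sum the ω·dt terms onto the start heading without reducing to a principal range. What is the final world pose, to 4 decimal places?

step 1: θ'=2.6416 (R=2.0000) → pose (1.4589, -1.2448, 2.6416)
step 2: θ'=1.6416 (R=-1.5000) → pose (0.6817, -0.0346, 1.6416)
step 3: θ'=0.1416 (R=1.1667) → pose (-0.3174, -1.2721, 0.1416)
step 4: θ'=-0.6084 (R=2.0000) → pose (-1.7427, -0.9332, -0.6084)
step 5: θ'=-0.8584 (R=-1.0000) → pose (-1.5575, -1.1001, -0.8584)
step 6: θ'=0.8916 (R=-0.8571) → pose (-2.8731, -1.1220, 0.8916)

(-2.8731, -1.1220, 0.8916)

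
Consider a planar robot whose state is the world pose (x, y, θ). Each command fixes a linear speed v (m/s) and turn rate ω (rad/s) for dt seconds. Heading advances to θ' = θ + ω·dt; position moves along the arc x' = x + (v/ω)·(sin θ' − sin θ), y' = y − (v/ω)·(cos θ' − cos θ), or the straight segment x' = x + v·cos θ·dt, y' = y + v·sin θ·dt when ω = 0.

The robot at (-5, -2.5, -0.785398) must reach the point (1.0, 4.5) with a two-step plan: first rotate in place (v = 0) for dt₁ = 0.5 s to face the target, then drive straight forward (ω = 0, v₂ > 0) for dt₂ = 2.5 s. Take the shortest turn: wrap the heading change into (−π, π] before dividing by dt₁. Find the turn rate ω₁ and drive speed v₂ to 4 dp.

heading to target = atan2(4.5−-2.5, 1−-5) = 0.8622
Δθ = wrap(0.8622 − -0.7854) = 1.6476; ω₁ = Δθ/dt₁ = 3.2951
distance = √((1−-5)² + (4.5−-2.5)²) = 9.2195; v₂ = distance/dt₂ = 3.6878

ω₁ = 3.2951, v₂ = 3.6878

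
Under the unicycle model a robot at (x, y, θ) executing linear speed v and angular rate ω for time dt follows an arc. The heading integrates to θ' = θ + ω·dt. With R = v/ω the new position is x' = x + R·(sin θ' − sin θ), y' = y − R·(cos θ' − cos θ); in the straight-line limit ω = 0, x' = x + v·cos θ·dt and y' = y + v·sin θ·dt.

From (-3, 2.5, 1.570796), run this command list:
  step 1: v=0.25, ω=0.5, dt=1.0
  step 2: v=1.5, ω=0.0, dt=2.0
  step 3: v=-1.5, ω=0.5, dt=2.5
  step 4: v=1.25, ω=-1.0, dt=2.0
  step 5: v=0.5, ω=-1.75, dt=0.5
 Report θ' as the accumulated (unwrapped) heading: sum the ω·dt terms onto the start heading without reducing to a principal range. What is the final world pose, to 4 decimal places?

(-2.6123, 5.5851, 0.4458)

step 1: θ'=2.0708 (R=0.5000) → pose (-3.0612, 2.7397, 2.0708)
step 2: θ'=2.0708 (straight) → pose (-4.4995, 5.3725, 2.0708)
step 3: θ'=3.3208 (R=-3.0000) → pose (-1.3320, 3.8588, 3.3208)
step 4: θ'=1.3208 (R=-1.2500) → pose (-2.7659, 5.3980, 1.3208)
step 5: θ'=0.4458 (R=-0.2857) → pose (-2.6123, 5.5851, 0.4458)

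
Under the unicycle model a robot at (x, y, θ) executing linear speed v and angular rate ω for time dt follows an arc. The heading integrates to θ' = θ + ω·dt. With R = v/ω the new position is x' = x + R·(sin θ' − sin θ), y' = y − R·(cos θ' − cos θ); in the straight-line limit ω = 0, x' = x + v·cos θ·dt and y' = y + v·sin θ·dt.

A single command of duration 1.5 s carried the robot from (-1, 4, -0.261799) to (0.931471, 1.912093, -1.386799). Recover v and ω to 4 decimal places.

v = 2.0000, ω = -0.7500

Δθ = -1.386799 − -0.261799 = -1.125000
ω = Δθ/dt = -1.125000/1.5 = -0.7500
R = −Δy/(cos θ' − cos θ) = -2.6667
v = R·ω = -2.6667·-0.7500 = 2.0000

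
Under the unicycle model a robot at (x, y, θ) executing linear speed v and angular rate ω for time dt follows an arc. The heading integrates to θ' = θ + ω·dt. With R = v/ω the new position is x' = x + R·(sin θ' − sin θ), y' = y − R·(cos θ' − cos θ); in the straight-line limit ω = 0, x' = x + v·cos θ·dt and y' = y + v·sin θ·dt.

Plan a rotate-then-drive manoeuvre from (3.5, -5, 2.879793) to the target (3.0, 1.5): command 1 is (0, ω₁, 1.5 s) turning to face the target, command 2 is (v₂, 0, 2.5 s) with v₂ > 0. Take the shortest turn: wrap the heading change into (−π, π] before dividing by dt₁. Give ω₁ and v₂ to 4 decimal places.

heading to target = atan2(1.5−-5, 3−3.5) = 1.6476
Δθ = wrap(1.6476 − 2.8798) = -1.2322; ω₁ = Δθ/dt₁ = -0.8215
distance = √((3−3.5)² + (1.5−-5)²) = 6.5192; v₂ = distance/dt₂ = 2.6077

ω₁ = -0.8215, v₂ = 2.6077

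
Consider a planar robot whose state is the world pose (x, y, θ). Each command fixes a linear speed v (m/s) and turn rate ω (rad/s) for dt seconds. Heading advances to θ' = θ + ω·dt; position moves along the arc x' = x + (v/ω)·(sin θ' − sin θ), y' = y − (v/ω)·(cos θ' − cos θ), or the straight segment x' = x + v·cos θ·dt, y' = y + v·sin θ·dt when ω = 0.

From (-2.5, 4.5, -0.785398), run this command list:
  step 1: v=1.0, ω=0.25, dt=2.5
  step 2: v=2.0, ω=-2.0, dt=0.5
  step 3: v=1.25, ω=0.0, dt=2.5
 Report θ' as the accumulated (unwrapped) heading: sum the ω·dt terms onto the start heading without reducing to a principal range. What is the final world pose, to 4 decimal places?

(1.6936, -0.0739, -1.1604)

step 1: θ'=-0.1604 (R=4.0000) → pose (-0.3104, 3.3798, -0.1604)
step 2: θ'=-1.1604 (R=-1.0000) → pose (0.4468, 2.7916, -1.1604)
step 3: θ'=-1.1604 (straight) → pose (1.6936, -0.0739, -1.1604)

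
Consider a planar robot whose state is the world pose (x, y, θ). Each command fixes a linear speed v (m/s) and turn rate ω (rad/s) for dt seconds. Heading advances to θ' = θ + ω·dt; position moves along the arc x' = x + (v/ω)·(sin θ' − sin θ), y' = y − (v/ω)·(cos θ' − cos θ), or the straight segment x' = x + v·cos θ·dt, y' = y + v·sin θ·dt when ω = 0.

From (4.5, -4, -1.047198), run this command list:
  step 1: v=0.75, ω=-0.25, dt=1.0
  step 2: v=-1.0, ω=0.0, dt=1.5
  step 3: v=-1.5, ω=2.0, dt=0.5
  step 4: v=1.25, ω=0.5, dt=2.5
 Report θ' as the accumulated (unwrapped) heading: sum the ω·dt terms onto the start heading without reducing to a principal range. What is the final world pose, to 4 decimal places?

(6.6523, -1.7888, 0.9528)

step 1: θ'=-1.2972 (R=-3.0000) → pose (4.7903, -4.6894, -1.2972)
step 2: θ'=-1.2972 (straight) → pose (4.3850, -3.2452, -1.2972)
step 3: θ'=-0.2972 (R=-0.7500) → pose (3.8826, -2.7307, -0.2972)
step 4: θ'=0.9528 (R=2.5000) → pose (6.6523, -1.7888, 0.9528)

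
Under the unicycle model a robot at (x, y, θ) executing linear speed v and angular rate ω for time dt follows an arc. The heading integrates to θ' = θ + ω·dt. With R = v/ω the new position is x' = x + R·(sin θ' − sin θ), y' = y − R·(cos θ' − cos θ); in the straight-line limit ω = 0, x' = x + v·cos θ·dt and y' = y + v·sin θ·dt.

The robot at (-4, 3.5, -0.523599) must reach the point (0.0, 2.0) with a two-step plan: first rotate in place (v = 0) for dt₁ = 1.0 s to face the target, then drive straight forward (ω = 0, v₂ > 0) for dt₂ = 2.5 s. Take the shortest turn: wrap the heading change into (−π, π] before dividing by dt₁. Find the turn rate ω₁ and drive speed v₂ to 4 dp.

heading to target = atan2(2−3.5, 0−-4) = -0.3588
Δθ = wrap(-0.3588 − -0.5236) = 0.1648; ω₁ = Δθ/dt₁ = 0.1648
distance = √((0−-4)² + (2−3.5)²) = 4.2720; v₂ = distance/dt₂ = 1.7088

ω₁ = 0.1648, v₂ = 1.7088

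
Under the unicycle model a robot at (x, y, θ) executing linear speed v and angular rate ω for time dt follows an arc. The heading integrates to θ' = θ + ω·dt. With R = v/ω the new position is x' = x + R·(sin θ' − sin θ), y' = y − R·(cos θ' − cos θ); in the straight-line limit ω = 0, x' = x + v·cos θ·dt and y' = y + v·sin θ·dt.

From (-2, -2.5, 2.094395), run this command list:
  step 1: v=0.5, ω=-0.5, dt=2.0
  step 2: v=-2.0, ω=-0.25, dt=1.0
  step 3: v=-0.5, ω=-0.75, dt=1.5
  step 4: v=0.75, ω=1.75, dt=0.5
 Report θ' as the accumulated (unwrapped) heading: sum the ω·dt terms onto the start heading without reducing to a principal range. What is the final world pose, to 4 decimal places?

(-3.4756, -3.3273, 0.5944)

step 1: θ'=1.0944 (R=-1.0000) → pose (-2.0226, -1.5414, 1.0944)
step 2: θ'=0.8444 (R=8.0000) → pose (-3.1513, -3.1862, 0.8444)
step 3: θ'=-0.2806 (R=0.6667) → pose (-3.8343, -3.3840, -0.2806)
step 4: θ'=0.5944 (R=0.4286) → pose (-3.4756, -3.3273, 0.5944)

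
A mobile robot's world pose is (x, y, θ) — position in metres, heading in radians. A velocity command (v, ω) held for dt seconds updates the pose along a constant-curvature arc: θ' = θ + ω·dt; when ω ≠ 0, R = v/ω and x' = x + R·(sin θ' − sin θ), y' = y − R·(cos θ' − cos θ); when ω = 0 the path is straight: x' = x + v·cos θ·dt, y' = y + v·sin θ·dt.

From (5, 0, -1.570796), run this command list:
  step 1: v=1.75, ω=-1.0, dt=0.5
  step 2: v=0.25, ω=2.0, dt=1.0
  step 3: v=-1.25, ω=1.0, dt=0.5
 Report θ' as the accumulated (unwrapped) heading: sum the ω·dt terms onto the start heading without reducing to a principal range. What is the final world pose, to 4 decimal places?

step 1: θ'=-2.0708 (R=-1.7500) → pose (4.7858, -0.8390, -2.0708)
step 2: θ'=-0.0708 (R=0.1250) → pose (4.8866, -1.0236, -0.0708)
step 3: θ'=0.4292 (R=-1.2500) → pose (4.2780, -1.1339, 0.4292)

(4.2780, -1.1339, 0.4292)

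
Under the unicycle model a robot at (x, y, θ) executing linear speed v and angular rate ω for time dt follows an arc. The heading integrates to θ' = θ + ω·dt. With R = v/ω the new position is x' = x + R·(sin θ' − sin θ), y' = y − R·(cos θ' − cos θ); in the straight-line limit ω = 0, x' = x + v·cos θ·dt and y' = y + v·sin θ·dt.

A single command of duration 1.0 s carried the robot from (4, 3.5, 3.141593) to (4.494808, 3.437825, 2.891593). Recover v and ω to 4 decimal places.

Δθ = 2.891593 − 3.141593 = -0.250000
ω = Δθ/dt = -0.250000/1.0 = -0.2500
R = Δx/(sin θ' − sin θ) = 2.0000
v = R·ω = 2.0000·-0.2500 = -0.5000

v = -0.5000, ω = -0.2500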